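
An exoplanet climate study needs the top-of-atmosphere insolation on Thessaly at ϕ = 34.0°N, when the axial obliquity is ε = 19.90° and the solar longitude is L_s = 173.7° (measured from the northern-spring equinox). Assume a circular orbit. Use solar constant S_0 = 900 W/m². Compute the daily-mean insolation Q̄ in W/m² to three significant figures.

Solar declination: sin δ = sin ε · sin L_s = sin 19.90° × sin 173.7° = 0.03735, so δ = +2.141°.
cos h₀ = −tan(+34.0°) tan(+2.141°) = -0.0252, h₀ = 1.5960 rad.
Bracket: h₀ sin ϕ sin δ + cos ϕ cos δ sin h₀ = 1.5960×0.55919×0.03735 + 0.82904×0.99930×0.99968 = 0.033334 + 0.828195 = 0.861529.
Q̄ = (S_0/π) × [bracket] = (900/π) × 0.861529 = 246.8 W/m².

Q̄ ≈ 247 W/m²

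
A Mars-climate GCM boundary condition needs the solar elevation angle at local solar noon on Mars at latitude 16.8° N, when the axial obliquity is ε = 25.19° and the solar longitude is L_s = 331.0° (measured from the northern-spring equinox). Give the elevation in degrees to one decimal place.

Solar declination: sin δ = sin ε · sin L_s = sin 25.19° × sin 331.0° = -0.20635, so δ = -11.908°.
At local noon the hour angle is zero, so the zenith angle equals |ϕ − δ| = |+16.8° − (-11.908°)| = 28.708°.
Elevation = 90° − 28.708° = 61.3°.

61.3°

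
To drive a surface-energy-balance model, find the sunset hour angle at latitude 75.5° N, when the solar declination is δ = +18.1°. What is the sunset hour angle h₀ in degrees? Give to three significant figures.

h₀ = 180°

Sunrise equation: cos h₀ = −tan ϕ · tan δ = -1.2638 ≤ −1, so the Sun never sets (polar day) and h₀ = π.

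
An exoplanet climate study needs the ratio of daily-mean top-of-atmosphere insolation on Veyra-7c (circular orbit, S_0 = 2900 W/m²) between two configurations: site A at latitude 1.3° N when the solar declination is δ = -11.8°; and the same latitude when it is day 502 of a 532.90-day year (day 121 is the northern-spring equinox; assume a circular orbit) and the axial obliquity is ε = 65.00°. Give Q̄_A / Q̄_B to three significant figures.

— Configuration A (ϕ=+1.3°):
cos h₀ = −tan(+1.3°) tan(-11.800°) = 0.0047, h₀ = 1.5661 rad.
Bracket: h₀ sin ϕ sin δ + cos ϕ cos δ sin h₀ = 1.5661×0.02269×-0.20450 + 0.99974×0.97887×0.99999 = -0.007267 + 0.978606 = 0.971339.
Q̄ = (S_0/π) × [bracket] = (2900/π) × 0.971339 = 896.64 W/m².
— Configuration B (ϕ=+1.3°):
Solar longitude: L_s = 360° × (502 − 121)/532.90 = 257.384°.
sin δ = sin 65.00° × sin 257.384° = -0.88443, so δ = -62.181°.
cos h₀ = −tan(+1.3°) tan(-62.181°) = 0.0430, h₀ = 1.5278 rad.
Bracket: h₀ sin ϕ sin δ + cos ϕ cos δ sin h₀ = 1.5278×0.02269×-0.88443 + 0.99974×0.46668×0.99907 = -0.030659 + 0.466125 = 0.435466.
Q̄ = (S_0/π) × [bracket] = (2900/π) × 0.435466 = 401.98 W/m².
Ratio Q̄_A / Q̄_B = 896.64 / 401.98 = 2.231.

Q̄_A / Q̄_B ≈ 2.23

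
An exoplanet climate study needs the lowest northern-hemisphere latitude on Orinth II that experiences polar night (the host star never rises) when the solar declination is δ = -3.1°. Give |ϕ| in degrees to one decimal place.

Polar night requires cos h₀ = −tan ϕ tan δ ≥ 1, i.e. tan ϕ tan δ ≤ −1.
The boundary is |tan ϕ| · |tan δ| = 1, so |ϕ| = 90° − |δ| = 90° − 3.1° = 86.9° in the northern hemisphere.

|ϕ| = 86.9°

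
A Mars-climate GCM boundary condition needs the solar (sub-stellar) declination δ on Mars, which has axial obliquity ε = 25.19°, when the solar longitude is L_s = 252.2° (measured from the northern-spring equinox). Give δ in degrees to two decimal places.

sin δ = sin ε · sin L_s = sin 25.19° × sin 252.2° = -0.405247.
δ = arcsin(-0.405247) = -23.91°.

δ = -23.91°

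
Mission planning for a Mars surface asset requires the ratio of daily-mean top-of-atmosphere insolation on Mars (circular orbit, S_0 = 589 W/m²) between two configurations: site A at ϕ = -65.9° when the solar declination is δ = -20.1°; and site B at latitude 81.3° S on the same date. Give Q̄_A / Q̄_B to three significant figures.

Q̄_A / Q̄_B ≈ 0.950

— Configuration A (ϕ=-65.9°):
cos h₀ = −tan(-65.9°) tan(-20.100°) = -0.8181, h₀ = 2.5289 rad.
Bracket: h₀ sin ϕ sin δ + cos ϕ cos δ sin h₀ = 2.5289×-0.91283×-0.34366 + 0.40833×0.93909×0.57509 = 0.793324 + 0.220523 = 1.013847.
Q̄ = (S_0/π) × [bracket] = (589/π) × 1.013847 = 190.08 W/m².
— Configuration B (ϕ=-81.3°):
cos h₀ = −tan(-81.3°) tan(-20.100°) = -2.3915 ≤ −1 ⇒ polar day, h₀ = π.
Bracket: h₀ sin ϕ sin δ + cos ϕ cos δ sin h₀ = 3.1416×-0.98849×-0.34366 + 0.15126×0.93909×0.00000 = 1.067216 + 0.000000 = 1.067216.
Q̄ = (S_0/π) × [bracket] = (589/π) × 1.067216 = 200.09 W/m².
Ratio Q̄_A / Q̄_B = 190.08 / 200.09 = 0.9500.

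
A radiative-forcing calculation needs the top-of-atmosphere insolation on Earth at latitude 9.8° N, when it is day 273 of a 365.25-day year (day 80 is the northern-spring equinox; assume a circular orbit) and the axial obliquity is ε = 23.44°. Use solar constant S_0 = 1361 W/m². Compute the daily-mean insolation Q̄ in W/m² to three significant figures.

Solar longitude: L_s = 360° × (273 − 80)/365.25 = 190.226°.
sin δ = sin 23.44° × sin 190.226° = -0.07062, so δ = -4.050°.
cos h₀ = −tan(+9.8°) tan(-4.050°) = 0.0122, h₀ = 1.5586 rad.
Bracket: h₀ sin ϕ sin δ + cos ϕ cos δ sin h₀ = 1.5586×0.17021×-0.07062 + 0.98541×0.99750×0.99993 = -0.018735 + 0.982878 = 0.964143.
Q̄ = (S_0/π) × [bracket] = (1361/π) × 0.964143 = 417.7 W/m².

Q̄ ≈ 418 W/m²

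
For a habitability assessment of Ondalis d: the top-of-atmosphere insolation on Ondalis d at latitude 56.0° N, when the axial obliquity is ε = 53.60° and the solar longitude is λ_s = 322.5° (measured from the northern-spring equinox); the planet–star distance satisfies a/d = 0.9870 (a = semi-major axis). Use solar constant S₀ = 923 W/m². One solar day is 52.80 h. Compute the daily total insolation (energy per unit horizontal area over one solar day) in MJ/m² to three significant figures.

1.72 MJ/m²

Solar declination: sin δ = sin ε · sin λ_s = sin 53.60° × sin 322.5° = -0.48999, so δ = -29.340°.
cos H₀ = −tan(+56.0°) tan(-29.340°) = 0.8333, H₀ = 0.5857 rad.
Bracket: H₀ sin φ sin δ + cos φ cos δ sin H₀ = 0.5857×0.82904×-0.48999 + 0.55919×0.87173×0.55278 = -0.237924 + 0.269460 = 0.031536.
Inverse-square distance factor (a/d)² = 0.9870² = 0.974169.
Q̄ = (S₀/π) × 0.974169 × [bracket] = (923/π) × 0.974169 × 0.031536 = 9.0259 W/m².
Daily total = Q̄ × 52.80 h × 3600 s/h = 9.0259 × 52.80 × 3600 / 10⁶ = 1.716 MJ/m².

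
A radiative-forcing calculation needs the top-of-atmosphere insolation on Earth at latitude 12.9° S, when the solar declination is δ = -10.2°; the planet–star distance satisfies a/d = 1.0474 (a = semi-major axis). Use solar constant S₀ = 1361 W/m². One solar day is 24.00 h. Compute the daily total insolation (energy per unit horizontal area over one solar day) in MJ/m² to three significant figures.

42.0 MJ/m²

cos H₀ = −tan(-12.9°) tan(-10.200°) = -0.0412, H₀ = 1.6120 rad.
Bracket: H₀ sin φ sin δ + cos φ cos δ sin H₀ = 1.6120×-0.22325×-0.17708 + 0.97476×0.98420×0.99915 = 0.063727 + 0.958543 = 1.022270.
Inverse-square distance factor (a/d)² = 1.0474² = 1.097047.
Q̄ = (S₀/π) × 1.097047 × [bracket] = (1361/π) × 1.097047 × 1.022270 = 485.85 W/m².
Daily total = Q̄ × 24.00 h × 3600 s/h = 485.85 × 24.00 × 3600 / 10⁶ = 41.98 MJ/m².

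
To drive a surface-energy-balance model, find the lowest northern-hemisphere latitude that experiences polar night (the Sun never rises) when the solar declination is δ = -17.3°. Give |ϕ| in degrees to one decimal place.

|ϕ| = 72.7°

Polar night requires cos h₀ = −tan ϕ tan δ ≥ 1, i.e. tan ϕ tan δ ≤ −1.
The boundary is |tan ϕ| · |tan δ| = 1, so |ϕ| = 90° − |δ| = 90° − 17.3° = 72.7° in the northern hemisphere.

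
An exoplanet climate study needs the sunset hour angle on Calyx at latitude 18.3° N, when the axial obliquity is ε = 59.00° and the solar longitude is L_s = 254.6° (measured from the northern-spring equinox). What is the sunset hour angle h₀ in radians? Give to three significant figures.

h₀ = 1.06 rad

Solar declination: sin δ = sin ε · sin L_s = sin 59.00° × sin 254.6° = -0.82639, so δ = -55.730°.
cos h₀ = −tan ϕ · tan δ = −tan(+18.3°) × tan(-55.730°) = 0.4854, so h₀ = 1.0640 rad = 60.96°.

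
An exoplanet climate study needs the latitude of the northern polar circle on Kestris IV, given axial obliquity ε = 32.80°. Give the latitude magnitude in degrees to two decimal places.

57.20°

The polar circle is the lowest latitude that experiences at least one full rotation of continuous daylight at the northern-summer solstice; it lies at |φ| = 90° − ε = 90° − 32.80° = 57.20°.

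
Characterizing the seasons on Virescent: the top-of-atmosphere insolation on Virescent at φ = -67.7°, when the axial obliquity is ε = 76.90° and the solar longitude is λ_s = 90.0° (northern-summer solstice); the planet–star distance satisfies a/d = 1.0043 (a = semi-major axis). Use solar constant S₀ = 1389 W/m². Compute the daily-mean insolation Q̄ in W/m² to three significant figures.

Solar declination: sin δ = sin ε · sin λ_s = sin 76.90° × sin 90.0° = 0.97398, so δ = +76.900°.
cos H₀ = −tan(-67.7°) tan(+76.900°) = 10.4778 ≥ 1 ⇒ polar night, H₀ = 0 and Q̄ = 0.
Inverse-square distance factor (a/d)² = 1.0043² = 1.008618.

Q̄ ≈ 0.00 W/m²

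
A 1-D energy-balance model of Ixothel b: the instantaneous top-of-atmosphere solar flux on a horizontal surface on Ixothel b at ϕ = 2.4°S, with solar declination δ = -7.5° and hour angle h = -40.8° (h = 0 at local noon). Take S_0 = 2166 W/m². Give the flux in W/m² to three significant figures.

cos θ_z = sin ϕ sin δ + cos ϕ cos δ cos h = 0.005466 + 0.749861 = 0.755327.
Flux = S_0 · cos θ_z = 2166 × 0.755327 = 1636 W/m².

1.64e+03 W/m²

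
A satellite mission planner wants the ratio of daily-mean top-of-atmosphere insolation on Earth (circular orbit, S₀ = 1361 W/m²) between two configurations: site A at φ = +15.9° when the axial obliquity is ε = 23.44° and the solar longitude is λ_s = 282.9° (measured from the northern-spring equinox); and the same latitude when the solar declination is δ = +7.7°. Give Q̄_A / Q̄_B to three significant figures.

— Configuration A (φ=+15.9°):
Solar declination: sin δ = sin ε · sin λ_s = sin 23.44° × sin 282.9° = -0.38775, so δ = -22.814°.
cos H₀ = −tan(+15.9°) tan(-22.814°) = 0.1198, H₀ = 1.4507 rad.
Bracket: H₀ sin φ sin δ + cos φ cos δ sin H₀ = 1.4507×0.27396×-0.38775 + 0.96174×0.92177×0.99279 = -0.154105 + 0.880111 = 0.726006.
Q̄ = (S₀/π) × [bracket] = (1361/π) × 0.726006 = 314.52 W/m².
— Configuration B (φ=+15.9°):
cos H₀ = −tan(+15.9°) tan(+7.700°) = -0.0385, H₀ = 1.6093 rad.
Bracket: H₀ sin φ sin δ + cos φ cos δ sin H₀ = 1.6093×0.27396×0.13399 + 0.96174×0.99098×0.99926 = 0.059074 + 0.952360 = 1.011434.
Q̄ = (S₀/π) × [bracket] = (1361/π) × 1.011434 = 438.17 W/m².
Ratio Q̄_A / Q̄_B = 314.52 / 438.17 = 0.7178.

Q̄_A / Q̄_B ≈ 0.718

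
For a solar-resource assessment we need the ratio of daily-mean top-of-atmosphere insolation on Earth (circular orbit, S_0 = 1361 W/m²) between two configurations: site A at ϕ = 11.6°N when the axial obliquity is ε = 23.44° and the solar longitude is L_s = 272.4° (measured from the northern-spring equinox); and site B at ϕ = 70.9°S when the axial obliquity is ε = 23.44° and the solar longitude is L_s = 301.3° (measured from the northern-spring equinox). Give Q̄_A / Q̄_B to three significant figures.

Q̄_A / Q̄_B ≈ 0.770

— Configuration A (ϕ=+11.6°):
Solar declination: sin δ = sin ε · sin L_s = sin 23.44° × sin 272.4° = -0.39744, so δ = -23.418°.
cos h₀ = −tan(+11.6°) tan(-23.418°) = 0.0889, h₀ = 1.4818 rad.
Bracket: h₀ sin ϕ sin δ + cos ϕ cos δ sin h₀ = 1.4818×0.20108×-0.39744 + 0.97958×0.91763×0.99604 = -0.118421 + 0.895332 = 0.776911.
Q̄ = (S_0/π) × [bracket] = (1361/π) × 0.776911 = 336.57 W/m².
— Configuration B (ϕ=-70.9°):
Solar declination: sin δ = sin ε · sin L_s = sin 23.44° × sin 301.3° = -0.33989, so δ = -19.870°.
cos h₀ = −tan(-70.9°) tan(-19.870°) = -1.0437 ≤ −1 ⇒ polar day, h₀ = π.
Bracket: h₀ sin ϕ sin δ + cos ϕ cos δ sin h₀ = 3.1416×-0.94495×-0.33989 + 0.32722×0.94046×0.00000 = 1.009016 + 0.000000 = 1.009016.
Q̄ = (S_0/π) × [bracket] = (1361/π) × 1.009016 = 437.13 W/m².
Ratio Q̄_A / Q̄_B = 336.57 / 437.13 = 0.7700.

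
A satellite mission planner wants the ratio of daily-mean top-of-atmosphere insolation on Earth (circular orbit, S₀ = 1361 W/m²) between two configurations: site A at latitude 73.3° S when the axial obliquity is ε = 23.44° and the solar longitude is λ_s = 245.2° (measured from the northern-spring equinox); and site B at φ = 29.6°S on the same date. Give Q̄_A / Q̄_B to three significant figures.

— Configuration A (φ=-73.3°):
Solar declination: sin δ = sin ε · sin λ_s = sin 23.44° × sin 245.2° = -0.36110, so δ = -21.168°.
cos H₀ = −tan(-73.3°) tan(-21.168°) = -1.2907 ≤ −1 ⇒ polar day, H₀ = π.
Bracket: H₀ sin φ sin δ + cos φ cos δ sin H₀ = 3.1416×-0.95782×-0.36110 + 0.28736×0.93253×0.00000 = 1.086581 + 0.000000 = 1.086581.
Q̄ = (S₀/π) × [bracket] = (1361/π) × 1.086581 = 470.73 W/m².
— Configuration B (φ=-29.6°):
cos H₀ = −tan(-29.6°) tan(-21.168°) = -0.2200, H₀ = 1.7926 rad.
Bracket: H₀ sin φ sin δ + cos φ cos δ sin H₀ = 1.7926×-0.49394×-0.36110 + 0.86949×0.93253×0.97550 = 0.319731 + 0.790960 = 1.110691.
Q̄ = (S₀/π) × [bracket] = (1361/π) × 1.110691 = 481.17 W/m².
Ratio Q̄_A / Q̄_B = 470.73 / 481.17 = 0.9783.

Q̄_A / Q̄_B ≈ 0.978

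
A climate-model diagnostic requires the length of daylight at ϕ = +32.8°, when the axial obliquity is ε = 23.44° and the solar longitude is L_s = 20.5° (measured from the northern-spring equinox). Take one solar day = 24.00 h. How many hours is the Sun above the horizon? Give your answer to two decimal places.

Solar declination: sin δ = sin ε · sin L_s = sin 23.44° × sin 20.5° = 0.13931, so δ = +8.008°.
cos h₀ = −tan ϕ · tan δ = −tan(+32.8°) × tan(+8.008°) = -0.0907, so h₀ = 1.6616 rad = 95.20°.
Daylight = 2h₀/(2π) × 24.00 h = (1.6616/π) × 24.00 = 12.69 h.

12.69 h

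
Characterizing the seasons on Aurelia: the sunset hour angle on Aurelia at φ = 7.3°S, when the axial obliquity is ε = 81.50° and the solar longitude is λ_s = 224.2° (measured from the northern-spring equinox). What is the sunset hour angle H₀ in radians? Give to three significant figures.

Solar declination: sin δ = sin ε · sin λ_s = sin 81.50° × sin 224.2° = -0.68951, so δ = -43.591°.
cos H₀ = −tan φ · tan δ = −tan(-7.3°) × tan(-43.591°) = -0.1220, so H₀ = 1.6931 rad = 97.00°.

H₀ = 1.69 rad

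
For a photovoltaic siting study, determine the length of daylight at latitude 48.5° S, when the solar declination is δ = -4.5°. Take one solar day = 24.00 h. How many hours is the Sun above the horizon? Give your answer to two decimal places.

cos H₀ = −tan φ · tan δ = −tan(-48.5°) × tan(-4.500°) = -0.0890, so H₀ = 1.6599 rad = 95.10°.
Daylight = 2H₀/(2π) × 24.00 h = (1.6599/π) × 24.00 = 12.68 h.

12.68 h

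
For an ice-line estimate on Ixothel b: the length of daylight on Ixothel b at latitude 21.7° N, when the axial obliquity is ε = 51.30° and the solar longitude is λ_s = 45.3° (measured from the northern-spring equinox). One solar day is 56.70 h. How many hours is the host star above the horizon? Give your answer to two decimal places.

Solar declination: sin δ = sin ε · sin λ_s = sin 51.30° × sin 45.3° = 0.55473, so δ = +33.692°.
cos H₀ = −tan φ · tan δ = −tan(+21.7°) × tan(+33.692°) = -0.2653, so H₀ = 1.8393 rad = 105.39°.
Daylight = 2H₀/(2π) × 56.70 h = (1.8393/π) × 56.70 = 33.20 h.

33.20 h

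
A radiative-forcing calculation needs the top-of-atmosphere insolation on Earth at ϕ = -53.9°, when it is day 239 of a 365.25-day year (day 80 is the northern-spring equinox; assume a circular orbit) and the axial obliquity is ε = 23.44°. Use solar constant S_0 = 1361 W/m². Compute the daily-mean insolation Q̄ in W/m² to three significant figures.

Solar longitude: L_s = 360° × (239 − 80)/365.25 = 156.715°.
sin δ = sin 23.44° × sin 156.715° = 0.15725, so δ = +9.047°.
cos h₀ = −tan(-53.9°) tan(+9.047°) = 0.2184, h₀ = 1.3507 rad.
Bracket: h₀ sin ϕ sin δ + cos ϕ cos δ sin h₀ = 1.3507×-0.80799×0.15725 + 0.58920×0.98756×0.97587 = -0.171615 + 0.567830 = 0.396215.
Q̄ = (S_0/π) × [bracket] = (1361/π) × 0.396215 = 171.6 W/m².

Q̄ ≈ 172 W/m²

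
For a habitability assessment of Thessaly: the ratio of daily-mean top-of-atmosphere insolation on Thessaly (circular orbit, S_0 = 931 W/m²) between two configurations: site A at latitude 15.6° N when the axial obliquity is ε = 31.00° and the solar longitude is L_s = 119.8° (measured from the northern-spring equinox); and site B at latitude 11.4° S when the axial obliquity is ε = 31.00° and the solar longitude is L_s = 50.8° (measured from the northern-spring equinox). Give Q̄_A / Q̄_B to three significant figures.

Q̄_A / Q̄_B ≈ 1.36

— Configuration A (ϕ=+15.6°):
Solar declination: sin δ = sin ε · sin L_s = sin 31.00° × sin 119.8° = 0.44693, so δ = +26.547°.
cos h₀ = −tan(+15.6°) tan(+26.547°) = -0.1395, h₀ = 1.7107 rad.
Bracket: h₀ sin ϕ sin δ + cos ϕ cos δ sin h₀ = 1.7107×0.26892×0.44693 + 0.96316×0.89457×0.99022 = 0.205606 + 0.853187 = 1.058793.
Q̄ = (S_0/π) × [bracket] = (931/π) × 1.058793 = 313.77 W/m².
— Configuration B (ϕ=-11.4°):
Solar declination: sin δ = sin ε · sin L_s = sin 31.00° × sin 50.8° = 0.39913, so δ = +23.524°.
cos h₀ = −tan(-11.4°) tan(+23.524°) = 0.0878, h₀ = 1.4829 rad.
Bracket: h₀ sin ϕ sin δ + cos ϕ cos δ sin h₀ = 1.4829×-0.19766×0.39913 + 0.98027×0.91690×0.99614 = -0.116989 + 0.895340 = 0.778351.
Q̄ = (S_0/π) × [bracket] = (931/π) × 0.778351 = 230.66 W/m².
Ratio Q̄_A / Q̄_B = 313.77 / 230.66 = 1.360.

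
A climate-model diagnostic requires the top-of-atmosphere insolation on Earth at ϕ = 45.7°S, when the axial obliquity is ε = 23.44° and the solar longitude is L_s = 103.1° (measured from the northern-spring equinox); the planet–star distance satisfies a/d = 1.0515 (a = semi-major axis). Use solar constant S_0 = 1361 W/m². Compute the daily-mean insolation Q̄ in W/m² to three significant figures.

Q̄ ≈ 129 W/m²

Solar declination: sin δ = sin ε · sin L_s = sin 23.44° × sin 103.1° = 0.38744, so δ = +22.795°.
cos h₀ = −tan(-45.7°) tan(+22.795°) = 0.4307, h₀ = 1.1256 rad.
Bracket: h₀ sin ϕ sin δ + cos ϕ cos δ sin h₀ = 1.1256×-0.71569×0.38744 + 0.69842×0.92190×0.90252 = -0.312114 + 0.581109 = 0.268995.
Inverse-square distance factor (a/d)² = 1.0515² = 1.105652.
Q̄ = (S_0/π) × 1.105652 × [bracket] = (1361/π) × 1.105652 × 0.268995 = 128.8 W/m².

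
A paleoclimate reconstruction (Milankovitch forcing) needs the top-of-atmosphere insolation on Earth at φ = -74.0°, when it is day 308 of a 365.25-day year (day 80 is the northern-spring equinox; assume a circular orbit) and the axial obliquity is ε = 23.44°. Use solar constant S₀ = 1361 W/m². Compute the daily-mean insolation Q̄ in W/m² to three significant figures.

Solar longitude: λ_s = 360° × (308 − 80)/365.25 = 224.723°.
sin δ = sin 23.44° × sin 224.723° = -0.27991, so δ = -16.255°.
cos H₀ = −tan(-74.0°) tan(-16.255°) = -1.0168 ≤ −1 ⇒ polar day, H₀ = π.
Bracket: H₀ sin φ sin δ + cos φ cos δ sin H₀ = 3.1416×-0.96126×-0.27991 + 0.27564×0.96002×0.00000 = 0.845299 + 0.000000 = 0.845299.
Q̄ = (S₀/π) × [bracket] = (1361/π) × 0.845299 = 366.2 W/m².

Q̄ ≈ 366 W/m²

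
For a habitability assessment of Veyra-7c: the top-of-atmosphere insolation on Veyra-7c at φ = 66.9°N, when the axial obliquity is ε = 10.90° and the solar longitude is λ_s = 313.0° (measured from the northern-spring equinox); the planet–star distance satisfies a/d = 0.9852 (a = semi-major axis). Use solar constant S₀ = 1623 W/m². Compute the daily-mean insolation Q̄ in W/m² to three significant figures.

Solar declination: sin δ = sin ε · sin λ_s = sin 10.90° × sin 313.0° = -0.13830, so δ = -7.949°.
cos H₀ = −tan(+66.9°) tan(-7.949°) = 0.3274, H₀ = 1.2373 rad.
Bracket: H₀ sin φ sin δ + cos φ cos δ sin H₀ = 1.2373×0.91982×-0.13830 + 0.39234×0.99039×0.94489 = -0.157398 + 0.367156 = 0.209758.
Inverse-square distance factor (a/d)² = 0.9852² = 0.970619.
Q̄ = (S₀/π) × 0.970619 × [bracket] = (1623/π) × 0.970619 × 0.209758 = 105.2 W/m².

Q̄ ≈ 105 W/m²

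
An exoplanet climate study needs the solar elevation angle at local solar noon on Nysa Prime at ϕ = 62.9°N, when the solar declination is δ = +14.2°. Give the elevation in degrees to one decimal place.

At local noon the hour angle is zero, so the zenith angle equals |ϕ − δ| = |+62.9° − (+14.200°)| = 48.700°.
Elevation = 90° − 48.700° = 41.3°.

41.3°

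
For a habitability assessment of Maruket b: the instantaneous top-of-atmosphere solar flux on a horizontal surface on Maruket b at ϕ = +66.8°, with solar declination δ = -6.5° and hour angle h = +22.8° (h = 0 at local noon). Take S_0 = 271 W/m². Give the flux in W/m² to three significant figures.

cos θ_z = sin ϕ sin δ + cos ϕ cos δ cos h = -0.104049 + 0.360826 = 0.256777.
Flux = S_0 · cos θ_z = 271 × 0.256777 = 69.59 W/m².

69.6 W/m²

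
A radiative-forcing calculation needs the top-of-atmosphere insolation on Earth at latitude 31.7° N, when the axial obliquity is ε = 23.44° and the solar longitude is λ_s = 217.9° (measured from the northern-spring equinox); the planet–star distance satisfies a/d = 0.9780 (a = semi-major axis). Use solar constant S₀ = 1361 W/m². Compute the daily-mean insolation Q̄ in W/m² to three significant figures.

Q̄ ≈ 262 W/m²

Solar declination: sin δ = sin ε · sin λ_s = sin 23.44° × sin 217.9° = -0.24436, so δ = -14.144°.
cos H₀ = −tan(+31.7°) tan(-14.144°) = 0.1556, H₀ = 1.4145 rad.
Bracket: H₀ sin φ sin δ + cos φ cos δ sin H₀ = 1.4145×0.52547×-0.24436 + 0.85081×0.96969×0.98781 = -0.181627 + 0.814965 = 0.633338.
Inverse-square distance factor (a/d)² = 0.9780² = 0.956484.
Q̄ = (S₀/π) × 0.956484 × [bracket] = (1361/π) × 0.956484 × 0.633338 = 262.4 W/m².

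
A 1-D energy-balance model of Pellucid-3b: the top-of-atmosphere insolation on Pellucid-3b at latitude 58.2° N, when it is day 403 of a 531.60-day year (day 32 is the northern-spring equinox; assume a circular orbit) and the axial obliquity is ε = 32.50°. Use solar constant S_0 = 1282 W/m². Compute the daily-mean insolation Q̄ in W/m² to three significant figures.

Solar longitude: L_s = 360° × (403 − 32)/531.60 = 251.242°.
sin δ = sin 32.50° × sin 251.242° = -0.50876, so δ = -30.581°.
cos h₀ = −tan(+58.2°) tan(-30.581°) = 0.9531, h₀ = 0.3074 rad.
Bracket: h₀ sin ϕ sin δ + cos ϕ cos δ sin h₀ = 0.3074×0.84989×-0.50876 + 0.52696×0.86091×0.30261 = -0.132917 + 0.137284 = 0.004367.
Q̄ = (S_0/π) × [bracket] = (1282/π) × 0.004367 = 1.782 W/m².

Q̄ ≈ 1.78 W/m²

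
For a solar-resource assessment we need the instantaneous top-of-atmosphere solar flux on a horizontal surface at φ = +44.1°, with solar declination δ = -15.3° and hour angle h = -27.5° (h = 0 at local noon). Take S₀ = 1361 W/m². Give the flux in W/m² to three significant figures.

586 W/m²

cos θ_z = sin φ sin δ + cos φ cos δ cos h = -0.183633 + 0.614409 = 0.430776.
Flux = S₀ · cos θ_z = 1361 × 0.430776 = 586.3 W/m².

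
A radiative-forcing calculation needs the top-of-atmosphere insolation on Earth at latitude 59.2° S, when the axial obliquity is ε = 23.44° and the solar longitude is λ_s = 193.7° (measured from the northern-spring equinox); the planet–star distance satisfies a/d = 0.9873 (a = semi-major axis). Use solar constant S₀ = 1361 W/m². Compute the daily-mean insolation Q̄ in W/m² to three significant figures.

Q̄ ≈ 272 W/m²

Solar declination: sin δ = sin ε · sin λ_s = sin 23.44° × sin 193.7° = -0.09421, so δ = -5.406°.
cos H₀ = −tan(-59.2°) tan(-5.406°) = -0.1587, H₀ = 1.7302 rad.
Bracket: H₀ sin φ sin δ + cos φ cos δ sin H₀ = 1.7302×-0.85896×-0.09421 + 0.51204×0.99555×0.98732 = 0.140012 + 0.503298 = 0.643310.
Inverse-square distance factor (a/d)² = 0.9873² = 0.974761.
Q̄ = (S₀/π) × 0.974761 × [bracket] = (1361/π) × 0.974761 × 0.643310 = 271.7 W/m².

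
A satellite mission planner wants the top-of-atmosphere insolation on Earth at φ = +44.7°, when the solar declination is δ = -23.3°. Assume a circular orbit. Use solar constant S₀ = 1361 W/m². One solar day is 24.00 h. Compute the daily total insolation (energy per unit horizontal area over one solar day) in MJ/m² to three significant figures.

cos H₀ = −tan(+44.7°) tan(-23.300°) = 0.4262, H₀ = 1.1305 rad.
Bracket: H₀ sin φ sin δ + cos φ cos δ sin H₀ = 1.1305×0.70339×-0.39555 + 0.71080×0.91845×0.90464 = -0.314534 + 0.590580 = 0.276046.
Q̄ = (S₀/π) × [bracket] = (1361/π) × 0.276046 = 119.59 W/m².
Daily total = Q̄ × 24.00 h × 3600 s/h = 119.59 × 24.00 × 3600 / 10⁶ = 10.33 MJ/m².

10.3 MJ/m²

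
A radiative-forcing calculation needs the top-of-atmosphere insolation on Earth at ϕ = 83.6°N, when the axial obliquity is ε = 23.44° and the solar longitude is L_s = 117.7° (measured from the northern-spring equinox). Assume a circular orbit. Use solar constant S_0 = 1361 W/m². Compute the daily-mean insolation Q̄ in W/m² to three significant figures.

Solar declination: sin δ = sin ε · sin L_s = sin 23.44° × sin 117.7° = 0.35220, so δ = +20.622°.
cos h₀ = −tan(+83.6°) tan(+20.622°) = -3.3549 ≤ −1 ⇒ polar day, h₀ = π.
Bracket: h₀ sin ϕ sin δ + cos ϕ cos δ sin h₀ = 3.1416×0.99377×0.35220 + 0.11147×0.93592×0.00000 = 1.099578 + 0.000000 = 1.099578.
Q̄ = (S_0/π) × [bracket] = (1361/π) × 1.099578 = 476.4 W/m².

Q̄ ≈ 476 W/m²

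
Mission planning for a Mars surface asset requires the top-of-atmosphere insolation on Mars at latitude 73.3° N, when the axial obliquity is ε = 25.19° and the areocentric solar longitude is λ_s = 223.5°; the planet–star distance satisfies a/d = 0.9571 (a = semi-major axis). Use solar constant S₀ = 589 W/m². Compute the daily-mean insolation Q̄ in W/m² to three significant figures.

sin δ = sin 25.19° × sin 223.5° = -0.29298, so δ = -17.036°.
cos H₀ = −tan(+73.3°) tan(-17.036°) = 1.0214 ≥ 1 ⇒ polar night, H₀ = 0 and Q̄ = 0.
Inverse-square distance factor (a/d)² = 0.9571² = 0.916040.

Q̄ ≈ 0.00 W/m²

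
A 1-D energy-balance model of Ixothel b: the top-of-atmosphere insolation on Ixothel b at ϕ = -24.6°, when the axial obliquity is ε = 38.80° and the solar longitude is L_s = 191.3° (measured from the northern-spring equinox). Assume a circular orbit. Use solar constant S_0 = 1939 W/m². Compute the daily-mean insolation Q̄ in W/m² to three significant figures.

Solar declination: sin δ = sin ε · sin L_s = sin 38.80° × sin 191.3° = -0.12278, so δ = -7.053°.
cos h₀ = −tan(-24.6°) tan(-7.053°) = -0.0566, h₀ = 1.6275 rad.
Bracket: h₀ sin ϕ sin δ + cos ϕ cos δ sin h₀ = 1.6275×-0.41628×-0.12278 + 0.90924×0.99243×0.99839 = 0.083183 + 0.900904 = 0.984087.
Q̄ = (S_0/π) × [bracket] = (1939/π) × 0.984087 = 607.4 W/m².

Q̄ ≈ 607 W/m²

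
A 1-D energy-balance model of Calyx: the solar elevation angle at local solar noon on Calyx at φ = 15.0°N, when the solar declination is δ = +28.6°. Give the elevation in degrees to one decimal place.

At local noon the hour angle is zero, so the zenith angle equals |φ − δ| = |+15.0° − (+28.600°)| = 13.600°.
Elevation = 90° − 13.600° = 76.4°.

76.4°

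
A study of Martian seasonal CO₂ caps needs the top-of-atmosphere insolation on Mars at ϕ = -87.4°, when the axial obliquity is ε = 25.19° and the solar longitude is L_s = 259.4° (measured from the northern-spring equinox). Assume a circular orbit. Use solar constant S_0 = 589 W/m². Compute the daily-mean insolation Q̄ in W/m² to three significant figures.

Solar declination: sin δ = sin ε · sin L_s = sin 25.19° × sin 259.4° = -0.41836, so δ = -24.731°.
cos h₀ = −tan(-87.4°) tan(-24.731°) = -10.1433 ≤ −1 ⇒ polar day, h₀ = π.
Bracket: h₀ sin ϕ sin δ + cos ϕ cos δ sin h₀ = 3.1416×-0.99897×-0.41836 + 0.04536×0.90828×0.00000 = 1.312966 + 0.000000 = 1.312966.
Q̄ = (S_0/π) × [bracket] = (589/π) × 1.312966 = 246.2 W/m².

Q̄ ≈ 246 W/m²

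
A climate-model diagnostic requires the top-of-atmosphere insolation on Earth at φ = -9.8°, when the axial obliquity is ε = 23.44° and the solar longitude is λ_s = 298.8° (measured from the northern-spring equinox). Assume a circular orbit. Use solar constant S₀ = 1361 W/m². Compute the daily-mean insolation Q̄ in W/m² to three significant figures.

Q̄ ≈ 441 W/m²

Solar declination: sin δ = sin ε · sin λ_s = sin 23.44° × sin 298.8° = -0.34858, so δ = -20.401°.
cos H₀ = −tan(-9.8°) tan(-20.401°) = -0.0642, H₀ = 1.6351 rad.
Bracket: H₀ sin φ sin δ + cos φ cos δ sin H₀ = 1.6351×-0.17021×-0.34858 + 0.98541×0.93728×0.99793 = 0.097013 + 0.921693 = 1.018706.
Q̄ = (S₀/π) × [bracket] = (1361/π) × 1.018706 = 441.3 W/m².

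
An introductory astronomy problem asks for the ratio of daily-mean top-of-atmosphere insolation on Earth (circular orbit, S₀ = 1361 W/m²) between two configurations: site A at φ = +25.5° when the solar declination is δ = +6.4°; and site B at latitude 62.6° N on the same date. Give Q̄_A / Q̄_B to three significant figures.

— Configuration A (φ=+25.5°):
cos H₀ = −tan(+25.5°) tan(+6.400°) = -0.0535, H₀ = 1.6243 rad.
Bracket: H₀ sin φ sin δ + cos φ cos δ sin H₀ = 1.6243×0.43051×0.11147 + 0.90259×0.99377×0.99857 = 0.077948 + 0.895684 = 0.973632.
Q̄ = (S₀/π) × [bracket] = (1361/π) × 0.973632 = 421.80 W/m².
— Configuration B (φ=+62.6°):
cos H₀ = −tan(+62.6°) tan(+6.400°) = -0.2164, H₀ = 1.7889 rad.
Bracket: H₀ sin φ sin δ + cos φ cos δ sin H₀ = 1.7889×0.88782×0.11147 + 0.46020×0.99377×0.97631 = 0.177039 + 0.446499 = 0.623538.
Q̄ = (S₀/π) × [bracket] = (1361/π) × 0.623538 = 270.13 W/m².
Ratio Q̄_A / Q̄_B = 421.80 / 270.13 = 1.561.

Q̄_A / Q̄_B ≈ 1.56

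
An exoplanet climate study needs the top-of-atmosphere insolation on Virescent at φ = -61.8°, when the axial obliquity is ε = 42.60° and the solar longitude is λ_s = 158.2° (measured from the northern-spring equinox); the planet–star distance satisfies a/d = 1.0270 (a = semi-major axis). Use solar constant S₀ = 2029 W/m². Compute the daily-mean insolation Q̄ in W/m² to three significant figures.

Solar declination: sin δ = sin ε · sin λ_s = sin 42.60° × sin 158.2° = 0.25137, so δ = +14.559°.
cos H₀ = −tan(-61.8°) tan(+14.559°) = 0.4844, H₀ = 1.0652 rad.
Bracket: H₀ sin φ sin δ + cos φ cos δ sin H₀ = 1.0652×-0.88130×0.25137 + 0.47255×0.96789×0.87487 = -0.235976 + 0.400145 = 0.164169.
Inverse-square distance factor (a/d)² = 1.0270² = 1.054729.
Q̄ = (S₀/π) × 1.054729 × [bracket] = (2029/π) × 1.054729 × 0.164169 = 111.8 W/m².

Q̄ ≈ 112 W/m²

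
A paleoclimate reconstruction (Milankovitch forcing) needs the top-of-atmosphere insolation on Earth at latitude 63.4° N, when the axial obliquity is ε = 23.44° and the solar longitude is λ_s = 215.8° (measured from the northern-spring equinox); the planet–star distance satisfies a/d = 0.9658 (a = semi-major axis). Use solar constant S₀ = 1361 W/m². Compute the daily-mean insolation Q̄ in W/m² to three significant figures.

Solar declination: sin δ = sin ε · sin λ_s = sin 23.44° × sin 215.8° = -0.23269, so δ = -13.455°.
cos H₀ = −tan(+63.4°) tan(-13.455°) = 0.4778, H₀ = 1.0727 rad.
Bracket: H₀ sin φ sin δ + cos φ cos δ sin H₀ = 1.0727×0.89415×-0.23269 + 0.44776×0.97255×0.87848 = -0.223186 + 0.382551 = 0.159365.
Inverse-square distance factor (a/d)² = 0.9658² = 0.932770.
Q̄ = (S₀/π) × 0.932770 × [bracket] = (1361/π) × 0.932770 × 0.159365 = 64.40 W/m².

Q̄ ≈ 64.4 W/m²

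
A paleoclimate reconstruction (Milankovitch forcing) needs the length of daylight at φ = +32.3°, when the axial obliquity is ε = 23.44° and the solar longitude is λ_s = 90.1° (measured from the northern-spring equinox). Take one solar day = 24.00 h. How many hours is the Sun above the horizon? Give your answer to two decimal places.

Solar declination: sin δ = sin ε · sin λ_s = sin 23.44° × sin 90.1° = 0.39779, so δ = +23.440°.
cos H₀ = −tan φ · tan δ = −tan(+32.3°) × tan(+23.440°) = -0.2741, so H₀ = 1.8484 rad = 105.91°.
Daylight = 2H₀/(2π) × 24.00 h = (1.8484/π) × 24.00 = 14.12 h.

14.12 h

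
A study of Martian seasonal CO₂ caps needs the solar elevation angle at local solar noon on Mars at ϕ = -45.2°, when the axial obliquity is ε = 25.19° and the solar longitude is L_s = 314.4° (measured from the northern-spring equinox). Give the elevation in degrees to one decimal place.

Solar declination: sin δ = sin ε · sin L_s = sin 25.19° × sin 314.4° = -0.30409, so δ = -17.704°.
At local noon the hour angle is zero, so the zenith angle equals |ϕ − δ| = |-45.2° − (-17.704°)| = 27.496°.
Elevation = 90° − 27.496° = 62.5°.

62.5°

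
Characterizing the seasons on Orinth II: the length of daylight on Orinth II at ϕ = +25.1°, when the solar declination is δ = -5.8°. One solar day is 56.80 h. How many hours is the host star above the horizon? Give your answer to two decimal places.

cos h₀ = −tan ϕ · tan δ = −tan(+25.1°) × tan(-5.800°) = 0.0476, so h₀ = 1.5232 rad = 87.27°.
Daylight = 2h₀/(2π) × 56.80 h = (1.5232/π) × 56.80 = 27.54 h.

27.54 h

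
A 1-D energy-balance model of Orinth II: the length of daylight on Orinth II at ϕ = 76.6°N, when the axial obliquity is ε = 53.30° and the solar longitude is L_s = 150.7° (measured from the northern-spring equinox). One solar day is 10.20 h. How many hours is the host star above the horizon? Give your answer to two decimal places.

10.20 h

Solar declination: sin δ = sin ε · sin L_s = sin 53.30° × sin 150.7° = 0.39237, so δ = +23.102°.
Sunrise equation: cos h₀ = −tan ϕ · tan δ = -1.7906 ≤ −1, so the host star never sets (polar day) and h₀ = π.
Daylight = 2h₀/(2π) × 10.20 h = (3.1416/π) × 10.20 = 10.20 h.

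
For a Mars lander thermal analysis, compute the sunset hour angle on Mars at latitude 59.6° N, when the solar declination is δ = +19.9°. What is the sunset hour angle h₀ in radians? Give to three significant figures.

cos h₀ = −tan ϕ · tan δ = −tan(+59.6°) × tan(+19.900°) = -0.6170, so h₀ = 2.2357 rad = 128.10°.

h₀ = 2.24 rad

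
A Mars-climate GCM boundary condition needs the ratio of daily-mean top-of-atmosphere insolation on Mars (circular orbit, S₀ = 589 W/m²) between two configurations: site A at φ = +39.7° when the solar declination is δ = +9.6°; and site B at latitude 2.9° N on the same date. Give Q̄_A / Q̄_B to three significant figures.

Q̄_A / Q̄_B ≈ 0.935

— Configuration A (φ=+39.7°):
cos H₀ = −tan(+39.7°) tan(+9.600°) = -0.1404, H₀ = 1.7117 rad.
Bracket: H₀ sin φ sin δ + cos φ cos δ sin H₀ = 1.7117×0.63877×0.16677 + 0.76940×0.98600×0.99009 = 0.182343 + 0.751110 = 0.933453.
Q̄ = (S₀/π) × [bracket] = (589/π) × 0.933453 = 175.01 W/m².
— Configuration B (φ=+2.9°):
cos H₀ = −tan(+2.9°) tan(+9.600°) = -0.0086, H₀ = 1.5794 rad.
Bracket: H₀ sin φ sin δ + cos φ cos δ sin H₀ = 1.5794×0.05059×0.16677 + 0.99872×0.98600×0.99996 = 0.013325 + 0.984699 = 0.998024.
Q̄ = (S₀/π) × [bracket] = (589/π) × 0.998024 = 187.11 W/m².
Ratio Q̄_A / Q̄_B = 175.01 / 187.11 = 0.9353.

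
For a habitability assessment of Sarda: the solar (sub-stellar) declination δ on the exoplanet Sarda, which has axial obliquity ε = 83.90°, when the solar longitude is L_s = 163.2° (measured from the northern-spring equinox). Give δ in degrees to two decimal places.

sin δ = sin ε · sin L_s = sin 83.90° × sin 163.2° = 0.287395.
δ = arcsin(0.287395) = +16.70°.

δ = +16.70°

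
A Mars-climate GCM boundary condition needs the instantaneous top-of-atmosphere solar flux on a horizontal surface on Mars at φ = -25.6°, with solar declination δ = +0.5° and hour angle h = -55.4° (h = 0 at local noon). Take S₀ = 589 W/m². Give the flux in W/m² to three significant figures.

cos θ_z = sin φ sin δ + cos φ cos δ cos h = -0.003771 + 0.512080 = 0.508309.
Flux = S₀ · cos θ_z = 589 × 0.508309 = 299.4 W/m².

299 W/m²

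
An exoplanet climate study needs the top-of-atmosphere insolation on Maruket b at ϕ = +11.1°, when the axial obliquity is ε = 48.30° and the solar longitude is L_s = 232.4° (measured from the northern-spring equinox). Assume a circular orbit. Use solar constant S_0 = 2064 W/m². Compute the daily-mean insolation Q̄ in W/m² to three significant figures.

Solar declination: sin δ = sin ε · sin L_s = sin 48.30° × sin 232.4° = -0.59155, so δ = -36.267°.
cos h₀ = −tan(+11.1°) tan(-36.267°) = 0.1439, h₀ = 1.4263 rad.
Bracket: h₀ sin ϕ sin δ + cos ϕ cos δ sin h₀ = 1.4263×0.19252×-0.59155 + 0.98129×0.80627×0.98959 = -0.162434 + 0.782948 = 0.620514.
Q̄ = (S_0/π) × [bracket] = (2064/π) × 0.620514 = 407.7 W/m².

Q̄ ≈ 408 W/m²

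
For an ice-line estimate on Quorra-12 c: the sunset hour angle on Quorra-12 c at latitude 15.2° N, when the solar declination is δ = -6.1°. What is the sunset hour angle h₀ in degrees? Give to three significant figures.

cos h₀ = −tan ϕ · tan δ = −tan(+15.2°) × tan(-6.100°) = 0.0290, so h₀ = 1.5418 rad = 88.34°.

h₀ = 88.3°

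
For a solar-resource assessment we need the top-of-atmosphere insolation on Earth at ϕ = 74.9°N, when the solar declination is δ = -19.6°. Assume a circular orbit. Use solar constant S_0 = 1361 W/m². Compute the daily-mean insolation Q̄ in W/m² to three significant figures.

Q̄ ≈ 0.00 W/m²

cos h₀ = −tan(+74.9°) tan(-19.600°) = 1.3197 ≥ 1 ⇒ polar night, h₀ = 0 and Q̄ = 0.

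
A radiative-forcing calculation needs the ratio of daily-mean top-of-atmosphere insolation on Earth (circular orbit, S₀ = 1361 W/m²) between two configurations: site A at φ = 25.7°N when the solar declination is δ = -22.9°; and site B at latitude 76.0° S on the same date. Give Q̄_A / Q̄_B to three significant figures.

Q̄_A / Q̄_B ≈ 0.491

— Configuration A (φ=+25.7°):
cos H₀ = −tan(+25.7°) tan(-22.900°) = 0.2033, H₀ = 1.3661 rad.
Bracket: H₀ sin φ sin δ + cos φ cos δ sin H₀ = 1.3661×0.43366×-0.38912 + 0.90108×0.92119×0.97912 = -0.230524 + 0.812734 = 0.582210.
Q̄ = (S₀/π) × [bracket] = (1361/π) × 0.582210 = 252.22 W/m².
— Configuration B (φ=-76.0°):
cos H₀ = −tan(-76.0°) tan(-22.900°) = -1.6942 ≤ −1 ⇒ polar day, H₀ = π.
Bracket: H₀ sin φ sin δ + cos φ cos δ sin H₀ = 3.1416×-0.97030×-0.38912 + 0.24192×0.92119×0.00000 = 1.186152 + 0.000000 = 1.186152.
Q̄ = (S₀/π) × [bracket] = (1361/π) × 1.186152 = 513.86 W/m².
Ratio Q̄_A / Q̄_B = 252.22 / 513.86 = 0.4908.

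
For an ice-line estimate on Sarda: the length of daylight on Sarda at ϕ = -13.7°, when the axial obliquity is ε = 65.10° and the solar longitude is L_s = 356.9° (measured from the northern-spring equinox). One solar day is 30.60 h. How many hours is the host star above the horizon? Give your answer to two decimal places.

Solar declination: sin δ = sin ε · sin L_s = sin 65.10° × sin 356.9° = -0.04905, so δ = -2.812°.
cos h₀ = −tan ϕ · tan δ = −tan(-13.7°) × tan(-2.812°) = -0.0120, so h₀ = 1.5828 rad = 90.69°.
Daylight = 2h₀/(2π) × 30.60 h = (1.5828/π) × 30.60 = 15.42 h.

15.42 h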